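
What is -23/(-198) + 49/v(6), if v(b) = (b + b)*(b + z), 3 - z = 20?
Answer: -101/396 ≈ -0.25505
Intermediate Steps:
z = -17 (z = 3 - 1*20 = 3 - 20 = -17)
v(b) = 2*b*(-17 + b) (v(b) = (b + b)*(b - 17) = (2*b)*(-17 + b) = 2*b*(-17 + b))
-23/(-198) + 49/v(6) = -23/(-198) + 49/((2*6*(-17 + 6))) = -23*(-1/198) + 49/((2*6*(-11))) = 23/198 + 49/(-132) = 23/198 + 49*(-1/132) = 23/198 - 49/132 = -101/396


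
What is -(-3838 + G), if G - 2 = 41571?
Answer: -37735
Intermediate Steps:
G = 41573 (G = 2 + 41571 = 41573)
-(-3838 + G) = -(-3838 + 41573) = -1*37735 = -37735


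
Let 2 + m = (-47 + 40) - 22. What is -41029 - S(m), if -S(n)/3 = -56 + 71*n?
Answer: -47800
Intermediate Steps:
m = -31 (m = -2 + ((-47 + 40) - 22) = -2 + (-7 - 22) = -2 - 29 = -31)
S(n) = 168 - 213*n (S(n) = -3*(-56 + 71*n) = 168 - 213*n)
-41029 - S(m) = -41029 - (168 - 213*(-31)) = -41029 - (168 + 6603) = -41029 - 1*6771 = -41029 - 6771 = -47800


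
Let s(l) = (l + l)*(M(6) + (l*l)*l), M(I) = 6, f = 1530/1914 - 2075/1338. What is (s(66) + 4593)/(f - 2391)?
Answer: -16199967974454/1020852137 ≈ -15869.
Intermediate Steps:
f = -320735/426822 (f = 1530*(1/1914) - 2075*1/1338 = 255/319 - 2075/1338 = -320735/426822 ≈ -0.75145)
s(l) = 2*l*(6 + l³) (s(l) = (l + l)*(6 + (l*l)*l) = (2*l)*(6 + l²*l) = (2*l)*(6 + l³) = 2*l*(6 + l³))
(s(66) + 4593)/(f - 2391) = (2*66*(6 + 66³) + 4593)/(-320735/426822 - 2391) = (2*66*(6 + 287496) + 4593)/(-1020852137/426822) = (2*66*287502 + 4593)*(-426822/1020852137) = (37950264 + 4593)*(-426822/1020852137) = 37954857*(-426822/1020852137) = -16199967974454/1020852137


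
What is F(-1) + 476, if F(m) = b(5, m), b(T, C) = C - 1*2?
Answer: 473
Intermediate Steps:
b(T, C) = -2 + C (b(T, C) = C - 2 = -2 + C)
F(m) = -2 + m
F(-1) + 476 = (-2 - 1) + 476 = -3 + 476 = 473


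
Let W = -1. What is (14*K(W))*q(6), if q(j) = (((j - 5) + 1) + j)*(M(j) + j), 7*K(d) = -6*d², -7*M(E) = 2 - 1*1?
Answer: -3936/7 ≈ -562.29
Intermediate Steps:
M(E) = -⅐ (M(E) = -(2 - 1*1)/7 = -(2 - 1)/7 = -⅐*1 = -⅐)
K(d) = -6*d²/7 (K(d) = (-6*d²)/7 = -6*d²/7)
q(j) = (-4 + 2*j)*(-⅐ + j) (q(j) = (((j - 5) + 1) + j)*(-⅐ + j) = (((-5 + j) + 1) + j)*(-⅐ + j) = ((-4 + j) + j)*(-⅐ + j) = (-4 + 2*j)*(-⅐ + j))
(14*K(W))*q(6) = (14*(-6/7*(-1)²))*(4/7 + 2*6² - 30/7*6) = (14*(-6/7*1))*(4/7 + 2*36 - 180/7) = (14*(-6/7))*(4/7 + 72 - 180/7) = -12*328/7 = -3936/7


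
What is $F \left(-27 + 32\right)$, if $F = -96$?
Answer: $-480$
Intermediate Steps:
$F \left(-27 + 32\right) = - 96 \left(-27 + 32\right) = \left(-96\right) 5 = -480$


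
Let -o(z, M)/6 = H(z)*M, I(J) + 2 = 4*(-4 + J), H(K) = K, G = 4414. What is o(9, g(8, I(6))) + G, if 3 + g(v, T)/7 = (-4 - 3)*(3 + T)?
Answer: 29362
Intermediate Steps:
I(J) = -18 + 4*J (I(J) = -2 + 4*(-4 + J) = -2 + (-16 + 4*J) = -18 + 4*J)
g(v, T) = -168 - 49*T (g(v, T) = -21 + 7*((-4 - 3)*(3 + T)) = -21 + 7*(-7*(3 + T)) = -21 + 7*(-21 - 7*T) = -21 + (-147 - 49*T) = -168 - 49*T)
o(z, M) = -6*M*z (o(z, M) = -6*z*M = -6*M*z)
o(9, g(8, I(6))) + G = -6*(-168 - 49*(-18 + 4*6))*9 + 4414 = -6*(-168 - 49*(-18 + 24))*9 + 4414 = -6*(-168 - 49*6)*9 + 4414 = -6*(-168 - 294)*9 + 4414 = -6*(-462)*9 + 4414 = 24948 + 4414 = 29362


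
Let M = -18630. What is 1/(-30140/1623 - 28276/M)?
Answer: -5039415/85936042 ≈ -0.058641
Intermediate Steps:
1/(-30140/1623 - 28276/M) = 1/(-30140/1623 - 28276/(-18630)) = 1/(-30140*1/1623 - 28276*(-1/18630)) = 1/(-30140/1623 + 14138/9315) = 1/(-85936042/5039415) = -5039415/85936042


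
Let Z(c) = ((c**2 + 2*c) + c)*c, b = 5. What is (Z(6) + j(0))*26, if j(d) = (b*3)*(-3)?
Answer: 7254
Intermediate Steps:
Z(c) = c*(c**2 + 3*c) (Z(c) = (c**2 + 3*c)*c = c*(c**2 + 3*c))
j(d) = -45 (j(d) = (5*3)*(-3) = 15*(-3) = -45)
(Z(6) + j(0))*26 = (6**2*(3 + 6) - 45)*26 = (36*9 - 45)*26 = (324 - 45)*26 = 279*26 = 7254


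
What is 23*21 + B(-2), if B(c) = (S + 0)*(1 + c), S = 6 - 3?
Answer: 480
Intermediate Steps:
S = 3
B(c) = 3 + 3*c (B(c) = (3 + 0)*(1 + c) = 3*(1 + c) = 3 + 3*c)
23*21 + B(-2) = 23*21 + (3 + 3*(-2)) = 483 + (3 - 6) = 483 - 3 = 480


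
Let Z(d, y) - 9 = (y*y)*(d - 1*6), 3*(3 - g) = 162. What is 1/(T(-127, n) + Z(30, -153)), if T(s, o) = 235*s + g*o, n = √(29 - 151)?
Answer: 265990/141501518861 + 51*I*√122/283003037722 ≈ 1.8798e-6 + 1.9905e-9*I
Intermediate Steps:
g = -51 (g = 3 - ⅓*162 = 3 - 54 = -51)
Z(d, y) = 9 + y²*(-6 + d) (Z(d, y) = 9 + (y*y)*(d - 1*6) = 9 + y²*(d - 6) = 9 + y²*(-6 + d))
n = I*√122 (n = √(-122) = I*√122 ≈ 11.045*I)
T(s, o) = -51*o + 235*s (T(s, o) = 235*s - 51*o = -51*o + 235*s)
1/(T(-127, n) + Z(30, -153)) = 1/((-51*I*√122 + 235*(-127)) + (9 - 6*(-153)² + 30*(-153)²)) = 1/((-51*I*√122 - 29845) + (9 - 6*23409 + 30*23409)) = 1/((-29845 - 51*I*√122) + (9 - 140454 + 702270)) = 1/((-29845 - 51*I*√122) + 561825) = 1/(531980 - 51*I*√122)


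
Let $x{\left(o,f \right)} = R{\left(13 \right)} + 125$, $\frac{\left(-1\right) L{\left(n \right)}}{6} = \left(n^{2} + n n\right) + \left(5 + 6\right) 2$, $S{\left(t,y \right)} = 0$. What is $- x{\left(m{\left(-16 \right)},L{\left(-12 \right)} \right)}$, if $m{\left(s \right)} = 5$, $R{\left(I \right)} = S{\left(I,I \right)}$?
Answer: $-125$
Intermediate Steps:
$R{\left(I \right)} = 0$
$L{\left(n \right)} = -132 - 12 n^{2}$ ($L{\left(n \right)} = - 6 \left(\left(n^{2} + n n\right) + \left(5 + 6\right) 2\right) = - 6 \left(\left(n^{2} + n^{2}\right) + 11 \cdot 2\right) = - 6 \left(2 n^{2} + 22\right) = - 6 \left(22 + 2 n^{2}\right) = -132 - 12 n^{2}$)
$x{\left(o,f \right)} = 125$ ($x{\left(o,f \right)} = 0 + 125 = 125$)
$- x{\left(m{\left(-16 \right)},L{\left(-12 \right)} \right)} = \left(-1\right) 125 = -125$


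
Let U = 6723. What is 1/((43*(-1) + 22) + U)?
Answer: 1/6702 ≈ 0.00014921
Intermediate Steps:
1/((43*(-1) + 22) + U) = 1/((43*(-1) + 22) + 6723) = 1/((-43 + 22) + 6723) = 1/(-21 + 6723) = 1/6702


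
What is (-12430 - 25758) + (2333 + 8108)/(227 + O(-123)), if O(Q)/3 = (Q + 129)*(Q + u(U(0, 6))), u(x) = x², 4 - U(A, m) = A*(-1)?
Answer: -64891853/1699 ≈ -38194.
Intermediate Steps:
U(A, m) = 4 + A (U(A, m) = 4 - A*(-1) = 4 - (-1)*A = 4 + A)
O(Q) = 3*(16 + Q)*(129 + Q) (O(Q) = 3*((Q + 129)*(Q + (4 + 0)²)) = 3*((129 + Q)*(Q + 4²)) = 3*((129 + Q)*(Q + 16)) = 3*((129 + Q)*(16 + Q)) = 3*((16 + Q)*(129 + Q)) = 3*(16 + Q)*(129 + Q))
(-12430 - 25758) + (2333 + 8108)/(227 + O(-123)) = (-12430 - 25758) + (2333 + 8108)/(227 + (6192 + 3*(-123)² + 435*(-123))) = -38188 + 10441/(227 + (6192 + 3*15129 - 53505)) = -38188 + 10441/(227 + (6192 + 45387 - 53505)) = -38188 + 10441/(227 - 1926) = -38188 + 10441/(-1699) = -38188 + 10441*(-1/1699) = -38188 - 10441/1699 = -64891853/1699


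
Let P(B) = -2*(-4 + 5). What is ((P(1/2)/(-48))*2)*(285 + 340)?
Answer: 625/12 ≈ 52.083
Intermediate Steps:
P(B) = -2 (P(B) = -2*1 = -2)
((P(1/2)/(-48))*2)*(285 + 340) = (-2/(-48)*2)*(285 + 340) = (-2*(-1/48)*2)*625 = ((1/24)*2)*625 = (1/12)*625 = 625/12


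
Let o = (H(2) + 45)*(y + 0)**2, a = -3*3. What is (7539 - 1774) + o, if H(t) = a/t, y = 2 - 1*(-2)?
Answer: 6413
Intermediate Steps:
y = 4 (y = 2 + 2 = 4)
a = -9
H(t) = -9/t
o = 648 (o = (-9/2 + 45)*(4 + 0)**2 = (-9*1/2 + 45)*4**2 = (-9/2 + 45)*16 = (81/2)*16 = 648)
(7539 - 1774) + o = (7539 - 1774) + 648 = 5765 + 648 = 6413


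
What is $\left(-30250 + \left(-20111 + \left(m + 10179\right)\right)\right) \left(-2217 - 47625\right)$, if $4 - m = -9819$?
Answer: $1513153278$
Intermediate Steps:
$m = 9823$ ($m = 4 - -9819 = 4 + 9819 = 9823$)
$\left(-30250 + \left(-20111 + \left(m + 10179\right)\right)\right) \left(-2217 - 47625\right) = \left(-30250 + \left(-20111 + \left(9823 + 10179\right)\right)\right) \left(-2217 - 47625\right) = \left(-30250 + \left(-20111 + 20002\right)\right) \left(-49842\right) = \left(-30250 - 109\right) \left(-49842\right) = \left(-30359\right) \left(-49842\right) = 1513153278$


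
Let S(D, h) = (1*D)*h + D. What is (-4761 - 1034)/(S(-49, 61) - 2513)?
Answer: 95/91 ≈ 1.0440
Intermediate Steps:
S(D, h) = D + D*h (S(D, h) = D*h + D = D + D*h)
(-4761 - 1034)/(S(-49, 61) - 2513) = (-4761 - 1034)/(-49*(1 + 61) - 2513) = -5795/(-49*62 - 2513) = -5795/(-3038 - 2513) = -5795/(-5551) = -5795*(-1/5551) = 95/91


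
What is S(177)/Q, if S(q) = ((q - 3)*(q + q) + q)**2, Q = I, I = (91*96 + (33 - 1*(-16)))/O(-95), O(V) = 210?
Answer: 22895421174/251 ≈ 9.1217e+7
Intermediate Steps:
I = 251/6 (I = (91*96 + (33 - 1*(-16)))/210 = (8736 + (33 + 16))*(1/210) = (8736 + 49)*(1/210) = 8785*(1/210) = 251/6 ≈ 41.833)
Q = 251/6 ≈ 41.833
S(q) = (q + 2*q*(-3 + q))**2 (S(q) = ((-3 + q)*(2*q) + q)**2 = (2*q*(-3 + q) + q)**2 = (q + 2*q*(-3 + q))**2)
S(177)/Q = (177**2*(-5 + 2*177)**2)/(251/6) = (31329*(-5 + 354)**2)*(6/251) = (31329*349**2)*(6/251) = (31329*121801)*(6/251) = 3815903529*(6/251) = 22895421174/251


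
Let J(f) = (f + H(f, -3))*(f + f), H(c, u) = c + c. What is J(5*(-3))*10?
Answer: 13500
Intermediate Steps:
H(c, u) = 2*c
J(f) = 6*f² (J(f) = (f + 2*f)*(f + f) = (3*f)*(2*f) = 6*f²)
J(5*(-3))*10 = (6*(5*(-3))²)*10 = (6*(-15)²)*10 = (6*225)*10 = 1350*10 = 13500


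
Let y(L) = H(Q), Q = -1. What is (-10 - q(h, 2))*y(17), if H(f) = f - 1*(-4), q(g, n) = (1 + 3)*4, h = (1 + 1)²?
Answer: -78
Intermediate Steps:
h = 4 (h = 2² = 4)
q(g, n) = 16 (q(g, n) = 4*4 = 16)
H(f) = 4 + f (H(f) = f + 4 = 4 + f)
y(L) = 3 (y(L) = 4 - 1 = 3)
(-10 - q(h, 2))*y(17) = (-10 - 1*16)*3 = (-10 - 16)*3 = -26*3 = -78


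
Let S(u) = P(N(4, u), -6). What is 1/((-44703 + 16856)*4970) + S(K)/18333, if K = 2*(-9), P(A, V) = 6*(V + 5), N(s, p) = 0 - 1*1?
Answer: -39543613/120822842070 ≈ -0.00032729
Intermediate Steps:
N(s, p) = -1 (N(s, p) = 0 - 1 = -1)
P(A, V) = 30 + 6*V (P(A, V) = 6*(5 + V) = 30 + 6*V)
K = -18
S(u) = -6 (S(u) = 30 + 6*(-6) = 30 - 36 = -6)
1/((-44703 + 16856)*4970) + S(K)/18333 = 1/((-44703 + 16856)*4970) - 6/18333 = (1/4970)/(-27847) - 6*1/18333 = -1/27847*1/4970 - 2/6111 = -1/138399590 - 2/6111 = -39543613/120822842070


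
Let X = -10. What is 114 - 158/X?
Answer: 649/5 ≈ 129.80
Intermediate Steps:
114 - 158/X = 114 - 158/(-10) = 114 - 1/10*(-158) = 114 + 79/5 = 649/5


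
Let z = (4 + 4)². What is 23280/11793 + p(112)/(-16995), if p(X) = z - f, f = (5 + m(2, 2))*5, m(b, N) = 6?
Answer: 43948607/22269115 ≈ 1.9735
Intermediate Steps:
z = 64 (z = 8² = 64)
f = 55 (f = (5 + 6)*5 = 11*5 = 55)
p(X) = 9 (p(X) = 64 - 1*55 = 64 - 55 = 9)
23280/11793 + p(112)/(-16995) = 23280/11793 + 9/(-16995) = 23280*(1/11793) + 9*(-1/16995) = 7760/3931 - 3/5665 = 43948607/22269115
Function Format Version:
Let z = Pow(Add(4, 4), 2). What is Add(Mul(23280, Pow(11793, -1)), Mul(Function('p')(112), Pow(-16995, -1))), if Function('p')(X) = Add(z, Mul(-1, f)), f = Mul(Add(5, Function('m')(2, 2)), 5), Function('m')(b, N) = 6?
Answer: Rational(43948607, 22269115) ≈ 1.9735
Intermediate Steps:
z = 64 (z = Pow(8, 2) = 64)
f = 55 (f = Mul(Add(5, 6), 5) = Mul(11, 5) = 55)
Function('p')(X) = 9 (Function('p')(X) = Add(64, Mul(-1, 55)) = Add(64, -55) = 9)
Add(Mul(23280, Pow(11793, -1)), Mul(Function('p')(112), Pow(-16995, -1))) = Add(Mul(23280, Pow(11793, -1)), Mul(9, Pow(-16995, -1))) = Add(Mul(23280, Rational(1, 11793)), Mul(9, Rational(-1, 16995))) = Add(Rational(7760, 3931), Rational(-3, 5665)) = Rational(43948607, 22269115)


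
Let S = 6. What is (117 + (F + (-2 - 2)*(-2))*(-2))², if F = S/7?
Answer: 483025/49 ≈ 9857.7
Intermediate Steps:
F = 6/7 ≈ 0.85714
(117 + (F + (-2 - 2)*(-2))*(-2))² = (117 + (6/7 + (-2 - 2)*(-2))*(-2))² = (117 + (6/7 - 4*(-2))*(-2))² = (117 + (6/7 + 8)*(-2))² = (117 + (62/7)*(-2))² = (117 - 124/7)² = (695/7)² = 483025/49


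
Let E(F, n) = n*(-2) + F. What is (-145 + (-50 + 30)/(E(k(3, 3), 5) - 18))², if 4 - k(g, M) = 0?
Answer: 748225/36 ≈ 20784.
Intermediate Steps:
k(g, M) = 4 (k(g, M) = 4 - 1*0 = 4 + 0 = 4)
E(F, n) = F - 2*n (E(F, n) = -2*n + F = F - 2*n)
(-145 + (-50 + 30)/(E(k(3, 3), 5) - 18))² = (-145 + (-50 + 30)/((4 - 2*5) - 18))² = (-145 - 20/((4 - 10) - 18))² = (-145 - 20/(-6 - 18))² = (-145 - 20/(-24))² = (-145 - 20*(-1/24))² = (-145 + ⅚)² = (-865/6)² = 748225/36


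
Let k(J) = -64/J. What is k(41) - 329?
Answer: -13553/41 ≈ -330.56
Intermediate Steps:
k(41) - 329 = -64/41 - 329 = -13553/41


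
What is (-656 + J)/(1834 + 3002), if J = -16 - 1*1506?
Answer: -363/806 ≈ -0.45037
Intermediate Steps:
J = -1522 (J = -16 - 1506 = -1522)
(-656 + J)/(1834 + 3002) = (-656 - 1522)/(1834 + 3002) = -2178/4836 = -2178*1/4836 = -363/806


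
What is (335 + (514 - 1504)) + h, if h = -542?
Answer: -1197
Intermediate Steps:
(335 + (514 - 1504)) + h = (335 + (514 - 1504)) - 542 = (335 - 990) - 542 = -655 - 542 = -1197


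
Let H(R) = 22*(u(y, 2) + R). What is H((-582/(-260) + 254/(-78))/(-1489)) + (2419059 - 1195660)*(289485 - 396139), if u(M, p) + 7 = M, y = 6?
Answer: -37885635661639273/290355 ≈ -1.3048e+11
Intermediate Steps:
u(M, p) = -7 + M
H(R) = -22 + 22*R (H(R) = 22*((-7 + 6) + R) = 22*(-1 + R) = -22 + 22*R)
H((-582/(-260) + 254/(-78))/(-1489)) + (2419059 - 1195660)*(289485 - 396139) = (-22 + 22*((-582/(-260) + 254/(-78))/(-1489))) + (2419059 - 1195660)*(289485 - 396139) = (-22 + 22*((-582*(-1/260) + 254*(-1/78))*(-1/1489))) + 1223399*(-106654) = (-22 + 22*((291/130 - 127/39)*(-1/1489))) - 130480396946 = (-22 + 22*(-397/390*(-1/1489))) - 130480396946 = (-22 + 22*(397/580710)) - 130480396946 = (-22 + 4367/290355) - 130480396946 = -6383443/290355 - 130480396946 = -37885635661639273/290355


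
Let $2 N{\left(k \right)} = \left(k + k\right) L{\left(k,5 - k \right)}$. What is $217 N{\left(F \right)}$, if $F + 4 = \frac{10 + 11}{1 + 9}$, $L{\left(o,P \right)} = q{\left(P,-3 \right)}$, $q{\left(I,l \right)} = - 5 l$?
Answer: $- \frac{12369}{2} \approx -6184.5$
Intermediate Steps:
$L{\left(o,P \right)} = 15$ ($L{\left(o,P \right)} = \left(-5\right) \left(-3\right) = 15$)
$F = - \frac{19}{10}$ ($F = -4 + \frac{10 + 11}{1 + 9} = -4 + \frac{21}{10} = - \frac{19}{10} \approx -1.9$)
$N{\left(k \right)} = 15 k$ ($N{\left(k \right)} = \frac{\left(k + k\right) 15}{2} = \frac{2 k 15}{2} = \frac{30 k}{2} = 15 k$)
$217 N{\left(F \right)} = 217 \cdot 15 \left(- \frac{19}{10}\right) = 217 \left(- \frac{57}{2}\right) = - \frac{12369}{2}$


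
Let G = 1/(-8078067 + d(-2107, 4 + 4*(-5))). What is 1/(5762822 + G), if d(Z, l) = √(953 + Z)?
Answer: 376053908875759070479/2167131739255173085593706665 + I*√1154/2167131739255173085593706665 ≈ 1.7353e-7 + 1.5675e-26*I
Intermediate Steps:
G = 1/(-8078067 + I*√1154) (G = 1/(-8078067 + √(953 - 2107)) = 1/(-8078067 + √(-1154)) = 1/(-8078067 + I*√1154) ≈ -1.2379e-7 - 5.0e-13*I)
1/(5762822 + G) = 1/(5762822 + (-8078067/65255166457643 - I*√1154/65255166457643)) = 1/(376053908875759070479/65255166457643 - I*√1154/65255166457643)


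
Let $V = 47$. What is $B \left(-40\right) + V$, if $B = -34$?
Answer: $1407$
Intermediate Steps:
$B \left(-40\right) + V = \left(-34\right) \left(-40\right) + 47 = 1360 + 47 = 1407$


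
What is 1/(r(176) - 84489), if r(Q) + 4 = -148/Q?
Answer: -44/3717729 ≈ -1.1835e-5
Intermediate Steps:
r(Q) = -4 - 148/Q
1/(r(176) - 84489) = 1/((-4 - 148/176) - 84489) = 1/((-4 - 148*1/176) - 84489) = 1/((-4 - 37/44) - 84489) = 1/(-213/44 - 84489) = 1/(-3717729/44) = -44/3717729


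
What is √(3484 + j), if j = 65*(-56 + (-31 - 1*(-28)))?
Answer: 3*I*√39 ≈ 18.735*I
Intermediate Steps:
j = -3835 (j = 65*(-56 + (-31 + 28)) = 65*(-56 - 3) = 65*(-59) = -3835)
√(3484 + j) = √(3484 - 3835) = √(-351) = 3*I*√39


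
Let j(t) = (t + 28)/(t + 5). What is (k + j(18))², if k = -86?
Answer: 7056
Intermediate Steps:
j(t) = (28 + t)/(5 + t)
(k + j(18))² = (-86 + (28 + 18)/(5 + 18))² = (-86 + 46/23)² = (-86 + (1/23)*46)² = (-86 + 2)² = (-84)² = 7056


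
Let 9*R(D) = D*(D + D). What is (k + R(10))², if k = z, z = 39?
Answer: 303601/81 ≈ 3748.2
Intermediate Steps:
R(D) = 2*D²/9 (R(D) = (D*(D + D))/9 = (D*(2*D))/9 = (2*D²)/9 = 2*D²/9)
k = 39
(k + R(10))² = (39 + (2/9)*10²)² = (39 + (2/9)*100)² = (39 + 200/9)² = (551/9)² = 303601/81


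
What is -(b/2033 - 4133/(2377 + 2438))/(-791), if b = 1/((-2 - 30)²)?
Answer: -80411603/74101386240 ≈ -0.0010852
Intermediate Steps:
b = 1/1024 (b = 1/((-32)²) = 1/1024 ≈ 0.00097656)
-(b/2033 - 4133/(2377 + 2438))/(-791) = -((1/1024)/2033 - 4133/(2377 + 2438))/(-791) = -((1/1024)*(1/2033) - 4133/4815)*(-1)/791 = -(1/2081792 - 4133*1/4815)*(-1)/791 = -(1/2081792 - 4133/4815)*(-1)/791 = -(-80411603)*(-1)/(93680640*791) = -1*80411603/74101386240 = -80411603/74101386240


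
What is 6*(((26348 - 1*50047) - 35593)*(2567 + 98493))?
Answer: -35952297120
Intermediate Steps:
6*(((26348 - 1*50047) - 35593)*(2567 + 98493)) = 6*(((26348 - 50047) - 35593)*101060) = 6*((-23699 - 35593)*101060) = 6*(-59292*101060) = 6*(-5992049520) = -35952297120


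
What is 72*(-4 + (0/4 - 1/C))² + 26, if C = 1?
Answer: 1826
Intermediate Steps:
72*(-4 + (0/4 - 1/C))² + 26 = 72*(-4 + (0/4 - 1/1))² + 26 = 72*(-4 + (0*(¼) - 1*1))² + 26 = 72*(-4 + (0 - 1))² + 26 = 72*(-4 - 1)² + 26 = 72*(-5)² + 26 = 72*25 + 26 = 1800 + 26 = 1826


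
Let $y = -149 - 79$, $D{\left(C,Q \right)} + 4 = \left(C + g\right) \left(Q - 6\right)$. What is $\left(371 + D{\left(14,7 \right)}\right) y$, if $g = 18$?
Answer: $-90972$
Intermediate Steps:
$D{\left(C,Q \right)} = -4 + \left(-6 + Q\right) \left(18 + C\right)$ ($D{\left(C,Q \right)} = -4 + \left(C + 18\right) \left(Q - 6\right) = -4 + \left(18 + C\right) \left(-6 + Q\right) = -4 + \left(-6 + Q\right) \left(18 + C\right)$)
$y = -228$ ($y = -149 - 79 = -228$)
$\left(371 + D{\left(14,7 \right)}\right) y = \left(371 + \left(-112 - 84 + 18 \cdot 7 + 14 \cdot 7\right)\right) \left(-228\right) = \left(371 + \left(-112 - 84 + 126 + 98\right)\right) \left(-228\right) = \left(371 + 28\right) \left(-228\right) = 399 \left(-228\right) = -90972$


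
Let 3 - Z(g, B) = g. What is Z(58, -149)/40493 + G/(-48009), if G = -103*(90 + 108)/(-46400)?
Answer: -20557463707/15033819912800 ≈ -0.0013674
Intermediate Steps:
Z(g, B) = 3 - g
G = 10197/23200 (G = -103*198*(-1/46400) = -20394*(-1/46400) = 10197/23200 ≈ 0.43953)
Z(58, -149)/40493 + G/(-48009) = (3 - 1*58)/40493 + (10197/23200)/(-48009) = (3 - 58)*(1/40493) + (10197/23200)*(-1/48009) = -55*1/40493 - 3399/371269600 = -55/40493 - 3399/371269600 = -20557463707/15033819912800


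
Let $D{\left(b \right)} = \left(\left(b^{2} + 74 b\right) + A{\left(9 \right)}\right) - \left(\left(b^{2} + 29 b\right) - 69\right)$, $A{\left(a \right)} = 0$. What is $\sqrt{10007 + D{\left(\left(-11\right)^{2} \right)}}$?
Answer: $\sqrt{15521} \approx 124.58$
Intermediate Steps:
$D{\left(b \right)} = 69 + 45 b$ ($D{\left(b \right)} = \left(\left(b^{2} + 74 b\right) + 0\right) - \left(\left(b^{2} + 29 b\right) - 69\right) = \left(b^{2} + 74 b\right) - \left(-69 + b^{2} + 29 b\right) = 69 + 45 b$)
$\sqrt{10007 + D{\left(\left(-11\right)^{2} \right)}} = \sqrt{10007 + \left(69 + 45 \left(-11\right)^{2}\right)} = \sqrt{10007 + \left(69 + 45 \cdot 121\right)} = \sqrt{10007 + \left(69 + 5445\right)} = \sqrt{10007 + 5514} = \sqrt{15521}$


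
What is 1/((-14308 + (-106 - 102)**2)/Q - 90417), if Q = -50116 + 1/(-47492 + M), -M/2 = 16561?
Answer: -212634275/19225876098411 ≈ -1.1060e-5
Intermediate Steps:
M = -33122 (M = -2*16561 = -33122)
Q = -4040051225/80614 (Q = -50116 + 1/(-47492 - 33122) = -50116 + 1/(-80614) = -50116 - 1/80614 = -4040051225/80614 ≈ -50116.)
1/((-14308 + (-106 - 102)**2)/Q - 90417) = 1/((-14308 + (-106 - 102)**2)/(-4040051225/80614) - 90417) = 1/((-14308 + (-208)**2)*(-80614/4040051225) - 90417) = 1/((-14308 + 43264)*(-80614/4040051225) - 90417) = 1/(28956*(-80614/4040051225) - 90417) = 1/(-122855736/212634275 - 90417) = 1/(-19225876098411/212634275) = -212634275/19225876098411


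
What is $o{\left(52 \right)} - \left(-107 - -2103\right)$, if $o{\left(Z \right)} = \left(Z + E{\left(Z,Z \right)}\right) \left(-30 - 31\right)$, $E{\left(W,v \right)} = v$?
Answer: $-8340$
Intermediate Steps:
$o{\left(Z \right)} = - 122 Z$ ($o{\left(Z \right)} = \left(Z + Z\right) \left(-30 - 31\right) = 2 Z \left(-61\right) = - 122 Z$)
$o{\left(52 \right)} - \left(-107 - -2103\right) = \left(-122\right) 52 - \left(-107 - -2103\right) = -6344 - \left(-107 + 2103\right) = -6344 - 1996 = -8340$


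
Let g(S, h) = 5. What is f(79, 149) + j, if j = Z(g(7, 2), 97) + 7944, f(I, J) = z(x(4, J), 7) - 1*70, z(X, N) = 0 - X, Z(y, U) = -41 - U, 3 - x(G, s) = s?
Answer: 7882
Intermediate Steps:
x(G, s) = 3 - s
z(X, N) = -X
f(I, J) = -73 + J (f(I, J) = -(3 - J) - 1*70 = (-3 + J) - 70 = -73 + J)
j = 7806 (j = (-41 - 1*97) + 7944 = (-41 - 97) + 7944 = -138 + 7944 = 7806)
f(79, 149) + j = (-73 + 149) + 7806 = 76 + 7806 = 7882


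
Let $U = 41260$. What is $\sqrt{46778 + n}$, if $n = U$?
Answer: $3 \sqrt{9782} \approx 296.71$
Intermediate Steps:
$n = 41260$
$\sqrt{46778 + n} = \sqrt{46778 + 41260} = \sqrt{88038} = 3 \sqrt{9782}$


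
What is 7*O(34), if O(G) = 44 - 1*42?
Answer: 14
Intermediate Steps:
O(G) = 2 (O(G) = 44 - 42 = 2)
7*O(34) = 7*2 = 14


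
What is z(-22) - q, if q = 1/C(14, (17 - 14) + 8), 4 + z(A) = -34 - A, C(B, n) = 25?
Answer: -401/25 ≈ -16.040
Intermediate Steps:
z(A) = -38 - A (z(A) = -4 + (-34 - A) = -38 - A)
q = 1/25 ≈ 0.040000
z(-22) - q = (-38 - 1*(-22)) - 1*1/25 = (-38 + 22) - 1/25 = -16 - 1/25 = -401/25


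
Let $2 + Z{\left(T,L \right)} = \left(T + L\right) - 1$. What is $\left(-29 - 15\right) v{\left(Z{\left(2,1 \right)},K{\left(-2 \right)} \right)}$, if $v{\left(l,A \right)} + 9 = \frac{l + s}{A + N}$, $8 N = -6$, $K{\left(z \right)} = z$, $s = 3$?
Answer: $444$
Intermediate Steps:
$N = - \frac{3}{4}$ ($N = \frac{1}{8} \left(-6\right) = - \frac{3}{4} \approx -0.75$)
$Z{\left(T,L \right)} = -3 + L + T$ ($Z{\left(T,L \right)} = -2 - \left(1 - L - T\right) = -2 + \left(-1 + L + T\right) = -3 + L + T$)
$v{\left(l,A \right)} = -9 + \frac{3 + l}{- \frac{3}{4} + A}$ ($v{\left(l,A \right)} = -9 + \frac{l + 3}{A - \frac{3}{4}} = -9 + \frac{3 + l}{- \frac{3}{4} + A}$)
$\left(-29 - 15\right) v{\left(Z{\left(2,1 \right)},K{\left(-2 \right)} \right)} = \left(-29 - 15\right) \frac{39 - -72 + 4 \left(-3 + 1 + 2\right)}{-3 + 4 \left(-2\right)} = - 44 \frac{39 + 72 + 4 \cdot 0}{-3 - 8} = - 44 \frac{39 + 72 + 0}{-11} = - 44 \left(\left(- \frac{1}{11}\right) 111\right) = \left(-44\right) \left(- \frac{111}{11}\right) = 444$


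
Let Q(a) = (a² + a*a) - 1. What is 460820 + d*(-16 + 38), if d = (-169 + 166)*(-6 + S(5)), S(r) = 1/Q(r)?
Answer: 22599518/49 ≈ 4.6121e+5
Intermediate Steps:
Q(a) = -1 + 2*a² (Q(a) = (a² + a²) - 1 = 2*a² - 1 = -1 + 2*a²)
S(r) = 1/(-1 + 2*r²)
d = 879/49 (d = (-169 + 166)*(-6 + 1/(-1 + 2*5²)) = -3*(-6 + 1/(-1 + 2*25)) = -3*(-6 + 1/(-1 + 50)) = -3*(-6 + 1/49) = -3*(-293/49) = 879/49 ≈ 17.939)
460820 + d*(-16 + 38) = 460820 + 879*(-16 + 38)/49 = 460820 + (879/49)*22 = 460820 + 19338/49 = 22599518/49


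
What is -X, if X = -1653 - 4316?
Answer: 5969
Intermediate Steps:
X = -5969
-X = -1*(-5969) = 5969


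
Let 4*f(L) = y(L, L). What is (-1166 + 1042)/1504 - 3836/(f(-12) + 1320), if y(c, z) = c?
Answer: -1483163/495192 ≈ -2.9951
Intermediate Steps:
f(L) = L/4
(-1166 + 1042)/1504 - 3836/(f(-12) + 1320) = (-1166 + 1042)/1504 - 3836/((¼)*(-12) + 1320) = -124*1/1504 - 3836/(-3 + 1320) = -31/376 - 3836/1317 = -1483163/495192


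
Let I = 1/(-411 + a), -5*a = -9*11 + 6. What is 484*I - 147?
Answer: -145417/981 ≈ -148.23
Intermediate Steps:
a = 93/5 (a = -(-9*11 + 6)/5 = -(-99 + 6)/5 = -1/5*(-93) = 93/5 ≈ 18.600)
I = -5/1962 (I = 1/(-411 + 93/5) = 1/(-1962/5) = -5/1962 ≈ -0.0025484)
484*I - 147 = 484*(-5/1962) - 147 = -1210/981 - 147 = -145417/981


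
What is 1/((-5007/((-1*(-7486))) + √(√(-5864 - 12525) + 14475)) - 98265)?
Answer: -1/(735616797/7486 - √(14475 + I*√18389)) ≈ -1.0189e-5 - 5.8505e-11*I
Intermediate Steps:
1/((-5007/((-1*(-7486))) + √(√(-5864 - 12525) + 14475)) - 98265) = 1/((-5007/7486 + √(√(-18389) + 14475)) - 98265) = 1/((-5007*1/7486 + √(I*√18389 + 14475)) - 98265) = 1/((-5007/7486 + √(14475 + I*√18389)) - 98265) = 1/(-735616797/7486 + √(14475 + I*√18389))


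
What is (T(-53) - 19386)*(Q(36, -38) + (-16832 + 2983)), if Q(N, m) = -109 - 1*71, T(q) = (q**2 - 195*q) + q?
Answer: 88312555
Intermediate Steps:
T(q) = q**2 - 194*q
Q(N, m) = -180 (Q(N, m) = -109 - 71 = -180)
(T(-53) - 19386)*(Q(36, -38) + (-16832 + 2983)) = (-53*(-194 - 53) - 19386)*(-180 + (-16832 + 2983)) = (-53*(-247) - 19386)*(-180 - 13849) = (13091 - 19386)*(-14029) = -6295*(-14029) = 88312555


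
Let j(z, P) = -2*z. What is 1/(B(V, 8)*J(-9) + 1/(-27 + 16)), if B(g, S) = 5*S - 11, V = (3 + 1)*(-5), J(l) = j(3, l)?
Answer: -11/1915 ≈ -0.0057441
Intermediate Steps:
J(l) = -6 (J(l) = -2*3 = -6)
V = -20 (V = 4*(-5) = -20)
B(g, S) = -11 + 5*S
1/(B(V, 8)*J(-9) + 1/(-27 + 16)) = 1/((-11 + 5*8)*(-6) + 1/(-27 + 16)) = 1/((-11 + 40)*(-6) + 1/(-11)) = 1/(29*(-6) - 1/11) = 1/(-174 - 1/11) = 1/(-1915/11) = -11/1915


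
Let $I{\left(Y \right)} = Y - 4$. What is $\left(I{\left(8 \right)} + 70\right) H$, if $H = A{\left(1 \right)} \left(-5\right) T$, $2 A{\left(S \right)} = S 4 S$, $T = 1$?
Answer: $-740$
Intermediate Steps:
$A{\left(S \right)} = 2 S^{2}$ ($A{\left(S \right)} = \frac{S 4 S}{2} = \frac{4 S S}{2} = \frac{4 S^{2}}{2} = 2 S^{2}$)
$I{\left(Y \right)} = -4 + Y$
$H = -10$ ($H = 2 \cdot 1^{2} \left(-5\right) 1 = 2 \cdot 1 \left(-5\right) 1 = 2 \left(-5\right) 1 = \left(-10\right) 1 = -10$)
$\left(I{\left(8 \right)} + 70\right) H = \left(\left(-4 + 8\right) + 70\right) \left(-10\right) = \left(4 + 70\right) \left(-10\right) = 74 \left(-10\right) = -740$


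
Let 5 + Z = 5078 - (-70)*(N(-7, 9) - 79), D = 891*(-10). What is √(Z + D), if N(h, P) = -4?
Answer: I*√9647 ≈ 98.219*I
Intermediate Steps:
D = -8910
Z = -737 (Z = -5 + (5078 - (-70)*(-4 - 79)) = -5 + (5078 - (-70)*(-83)) = -5 + (5078 - 1*5810) = -5 + (5078 - 5810) = -5 - 732 = -737)
√(Z + D) = √(-737 - 8910) = √(-9647) = I*√9647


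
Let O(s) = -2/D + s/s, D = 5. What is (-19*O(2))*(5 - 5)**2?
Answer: 0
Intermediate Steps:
O(s) = 3/5 (O(s) = -2/5 + s/s = -2*1/5 + 1 = -2/5 + 1 = 3/5)
(-19*O(2))*(5 - 5)**2 = (-19*3/5)*(5 - 5)**2 = -57/5*0**2 = -57/5*0 = 0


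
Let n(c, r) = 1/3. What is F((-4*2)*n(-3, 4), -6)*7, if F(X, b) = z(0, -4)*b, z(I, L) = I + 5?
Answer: -210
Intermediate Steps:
z(I, L) = 5 + I
n(c, r) = ⅓
F(X, b) = 5*b (F(X, b) = (5 + 0)*b = 5*b)
F((-4*2)*n(-3, 4), -6)*7 = (5*(-6))*7 = -30*7 = -210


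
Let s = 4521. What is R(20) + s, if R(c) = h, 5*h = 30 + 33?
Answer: 22668/5 ≈ 4533.6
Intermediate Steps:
h = 63/5 (h = (30 + 33)/5 = (1/5)*63 = 63/5 ≈ 12.600)
R(c) = 63/5
R(20) + s = 63/5 + 4521 = 22668/5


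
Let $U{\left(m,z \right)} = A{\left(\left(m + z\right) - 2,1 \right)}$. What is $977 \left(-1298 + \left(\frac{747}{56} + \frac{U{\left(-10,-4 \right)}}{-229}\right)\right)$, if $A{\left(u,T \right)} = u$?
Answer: $- \frac{16094700361}{12824} \approx -1.255 \cdot 10^{6}$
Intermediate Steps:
$U{\left(m,z \right)} = -2 + m + z$ ($U{\left(m,z \right)} = \left(m + z\right) - 2 = -2 + m + z$)
$977 \left(-1298 + \left(\frac{747}{56} + \frac{U{\left(-10,-4 \right)}}{-229}\right)\right) = 977 \left(-1298 + \left(\frac{747}{56} + \frac{-2 - 10 - 4}{-229}\right)\right) = 977 \left(-1298 + \left(747 \cdot \frac{1}{56} - - \frac{16}{229}\right)\right) = 977 \left(-1298 + \left(\frac{747}{56} + \frac{16}{229}\right)\right) = 977 \left(-1298 + \frac{171959}{12824}\right) = 977 \left(- \frac{16473593}{12824}\right) = - \frac{16094700361}{12824}$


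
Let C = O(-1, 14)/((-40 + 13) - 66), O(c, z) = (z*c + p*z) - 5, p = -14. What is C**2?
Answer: 46225/8649 ≈ 5.3446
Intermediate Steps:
O(c, z) = -5 - 14*z + c*z (O(c, z) = (z*c - 14*z) - 5 = (c*z - 14*z) - 5 = (-14*z + c*z) - 5 = -5 - 14*z + c*z)
C = 215/93 (C = (-5 - 14*14 - 1*14)/((-40 + 13) - 66) = (-5 - 196 - 14)/(-27 - 66) = -215/(-93) = -215*(-1/93) = 215/93 ≈ 2.3118)
C**2 = (215/93)**2 = 46225/8649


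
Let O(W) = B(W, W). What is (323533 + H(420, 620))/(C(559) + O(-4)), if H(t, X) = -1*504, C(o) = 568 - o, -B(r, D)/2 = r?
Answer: 323029/17 ≈ 19002.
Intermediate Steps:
B(r, D) = -2*r
O(W) = -2*W
H(t, X) = -504
(323533 + H(420, 620))/(C(559) + O(-4)) = (323533 - 504)/((568 - 1*559) - 2*(-4)) = 323029/((568 - 559) + 8) = 323029/(9 + 8) = 323029/17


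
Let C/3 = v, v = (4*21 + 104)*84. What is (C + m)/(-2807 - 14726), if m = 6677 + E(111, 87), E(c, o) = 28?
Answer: -54081/17533 ≈ -3.0845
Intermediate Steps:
v = 15792 (v = (84 + 104)*84 = 188*84 = 15792)
m = 6705 (m = 6677 + 28 = 6705)
C = 47376 (C = 3*15792 = 47376)
(C + m)/(-2807 - 14726) = (47376 + 6705)/(-2807 - 14726) = 54081/(-17533) = 54081*(-1/17533) = -54081/17533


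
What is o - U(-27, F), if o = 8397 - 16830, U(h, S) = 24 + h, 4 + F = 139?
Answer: -8430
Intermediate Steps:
F = 135 (F = -4 + 139 = 135)
o = -8433
o - U(-27, F) = -8433 - (24 - 27) = -8433 - 1*(-3) = -8433 + 3 = -8430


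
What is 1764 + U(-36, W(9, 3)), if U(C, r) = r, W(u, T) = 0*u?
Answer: 1764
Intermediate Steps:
W(u, T) = 0
1764 + U(-36, W(9, 3)) = 1764 + 0 = 1764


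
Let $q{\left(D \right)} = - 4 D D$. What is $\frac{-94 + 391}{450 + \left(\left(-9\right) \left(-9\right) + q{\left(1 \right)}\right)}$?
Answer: $\frac{297}{527} \approx 0.56357$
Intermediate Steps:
$q{\left(D \right)} = - 4 D^{2}$
$\frac{-94 + 391}{450 + \left(\left(-9\right) \left(-9\right) + q{\left(1 \right)}\right)} = \frac{-94 + 391}{450 - \left(-81 + 4 \cdot 1^{2}\right)} = \frac{297}{450 + \left(81 - 4\right)} = \frac{297}{450 + 77} = \frac{297}{527}$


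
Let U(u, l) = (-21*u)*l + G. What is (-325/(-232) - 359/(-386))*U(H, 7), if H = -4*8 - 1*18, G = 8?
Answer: 383973551/22388 ≈ 17151.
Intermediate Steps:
H = -50 (H = -32 - 18 = -50)
U(u, l) = 8 - 21*l*u (U(u, l) = (-21*u)*l + 8 = -21*l*u + 8 = 8 - 21*l*u)
(-325/(-232) - 359/(-386))*U(H, 7) = (-325/(-232) - 359/(-386))*(8 - 21*7*(-50)) = (-325*(-1/232) - 359*(-1/386))*(8 + 7350) = (325/232 + 359/386)*7358 = (104369/44776)*7358 = 383973551/22388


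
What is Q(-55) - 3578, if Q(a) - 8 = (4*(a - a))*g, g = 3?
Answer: -3570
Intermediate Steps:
Q(a) = 8 (Q(a) = 8 + (4*(a - a))*3 = 8 + (4*0)*3 = 8 + 0*3 = 8 + 0 = 8)
Q(-55) - 3578 = 8 - 3578 = -3570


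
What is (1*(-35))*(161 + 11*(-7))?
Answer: -2940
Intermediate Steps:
(1*(-35))*(161 + 11*(-7)) = -35*(161 - 77) = -35*84 = -2940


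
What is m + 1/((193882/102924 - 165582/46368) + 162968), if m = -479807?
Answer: -5182829742982742773/10801905230747 ≈ -4.7981e+5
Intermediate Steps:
m + 1/((193882/102924 - 165582/46368) + 162968) = -479807 + 1/((193882/102924 - 165582/46368) + 162968) = -479807 + 1/((193882*(1/102924) - 165582*1/46368) + 162968) = -479807 + 1/((96941/51462 - 9199/2576) + 162968) = -479807 + 1/(-111839461/66283056 + 162968) = -479807 + 1/(10801905230747/66283056) = -479807 + 66283056/10801905230747 = -5182829742982742773/10801905230747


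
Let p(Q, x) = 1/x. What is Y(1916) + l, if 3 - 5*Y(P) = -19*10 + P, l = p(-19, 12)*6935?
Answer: 13999/60 ≈ 233.32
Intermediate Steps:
l = 6935/12 ≈ 577.92
Y(P) = 193/5 - P/5 (Y(P) = 3/5 - (-19*10 + P)/5 = 3/5 - (-190 + P)/5 = 3/5 + (38 - P/5) = 193/5 - P/5)
Y(1916) + l = (193/5 - 1/5*1916) + 6935/12 = (193/5 - 1916/5) + 6935/12 = -1723/5 + 6935/12 = 13999/60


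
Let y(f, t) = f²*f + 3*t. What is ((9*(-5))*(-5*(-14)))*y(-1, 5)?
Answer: -44100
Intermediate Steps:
y(f, t) = f³ + 3*t
((9*(-5))*(-5*(-14)))*y(-1, 5) = ((9*(-5))*(-5*(-14)))*((-1)³ + 3*5) = (-45*70)*(-1 + 15) = -3150*14 = -44100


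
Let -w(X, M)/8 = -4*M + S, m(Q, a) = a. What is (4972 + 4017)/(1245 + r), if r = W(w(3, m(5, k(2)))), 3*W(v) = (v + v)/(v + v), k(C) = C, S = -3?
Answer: 26967/3736 ≈ 7.2181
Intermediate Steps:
w(X, M) = 24 + 32*M (w(X, M) = -8*(-4*M - 3) = -8*(-3 - 4*M) = 24 + 32*M)
W(v) = ⅓ (W(v) = ((v + v)/(v + v))/3 = ((2*v)/((2*v)))/3 = ((2*v)*(1/(2*v)))/3 = (⅓)*1 = ⅓)
r = ⅓ ≈ 0.33333
(4972 + 4017)/(1245 + r) = (4972 + 4017)/(1245 + ⅓) = 8989/(3736/3) = 8989*(3/3736) = 26967/3736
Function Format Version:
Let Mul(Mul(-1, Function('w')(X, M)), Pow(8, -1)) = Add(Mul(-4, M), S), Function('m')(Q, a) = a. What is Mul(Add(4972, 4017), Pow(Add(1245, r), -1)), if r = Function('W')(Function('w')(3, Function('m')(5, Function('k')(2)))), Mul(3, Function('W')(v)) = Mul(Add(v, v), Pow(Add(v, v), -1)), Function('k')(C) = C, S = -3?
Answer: Rational(26967, 3736) ≈ 7.2181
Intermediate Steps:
Function('w')(X, M) = Add(24, Mul(32, M)) (Function('w')(X, M) = Mul(-8, Add(Mul(-4, M), -3)) = Mul(-8, Add(-3, Mul(-4, M))) = Add(24, Mul(32, M)))
Function('W')(v) = Rational(1, 3) (Function('W')(v) = Mul(Rational(1, 3), Mul(Add(v, v), Pow(Add(v, v), -1))) = Mul(Rational(1, 3), Mul(Mul(2, v), Pow(Mul(2, v), -1))) = Mul(Rational(1, 3), Mul(Mul(2, v), Mul(Rational(1, 2), Pow(v, -1)))) = Mul(Rational(1, 3), 1) = Rational(1, 3))
r = Rational(1, 3) ≈ 0.33333
Mul(Add(4972, 4017), Pow(Add(1245, r), -1)) = Mul(Add(4972, 4017), Pow(Add(1245, Rational(1, 3)), -1)) = Mul(8989, Pow(Rational(3736, 3), -1)) = Mul(8989, Rational(3, 3736)) = Rational(26967, 3736)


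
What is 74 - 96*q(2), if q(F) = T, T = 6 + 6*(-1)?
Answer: 74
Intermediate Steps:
T = 0 (T = 6 - 6 = 0)
q(F) = 0
74 - 96*q(2) = 74 - 96*0 = 74 + 0 = 74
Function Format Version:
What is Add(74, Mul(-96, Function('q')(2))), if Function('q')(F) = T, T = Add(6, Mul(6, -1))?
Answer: 74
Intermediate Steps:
T = 0 (T = Add(6, -6) = 0)
Function('q')(F) = 0
Add(74, Mul(-96, Function('q')(2))) = Add(74, Mul(-96, 0)) = Add(74, 0) = 74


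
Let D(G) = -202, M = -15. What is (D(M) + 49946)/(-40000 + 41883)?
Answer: 49744/1883 ≈ 26.417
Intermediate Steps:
(D(M) + 49946)/(-40000 + 41883) = (-202 + 49946)/(-40000 + 41883) = 49744/1883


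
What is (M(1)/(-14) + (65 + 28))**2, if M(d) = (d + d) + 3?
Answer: 1682209/196 ≈ 8582.7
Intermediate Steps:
M(d) = 3 + 2*d (M(d) = 2*d + 3 = 3 + 2*d)
(M(1)/(-14) + (65 + 28))**2 = ((3 + 2*1)/(-14) + (65 + 28))**2 = ((3 + 2)*(-1/14) + 93)**2 = (5*(-1/14) + 93)**2 = (-5/14 + 93)**2 = (1297/14)**2 = 1682209/196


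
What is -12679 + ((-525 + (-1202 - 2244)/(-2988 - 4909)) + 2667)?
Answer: -83207243/7897 ≈ -10537.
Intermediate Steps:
-12679 + ((-525 + (-1202 - 2244)/(-2988 - 4909)) + 2667) = -12679 + ((-525 - 3446/(-7897)) + 2667) = -12679 + ((-525 - 3446*(-1/7897)) + 2667) = -12679 + ((-525 + 3446/7897) + 2667) = -12679 + (-4142479/7897 + 2667) = -12679 + 16918820/7897 = -83207243/7897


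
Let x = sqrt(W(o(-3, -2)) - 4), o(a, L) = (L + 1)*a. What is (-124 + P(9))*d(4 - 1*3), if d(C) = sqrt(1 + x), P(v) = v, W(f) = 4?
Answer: -115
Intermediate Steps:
o(a, L) = a*(1 + L) (o(a, L) = (1 + L)*a = a*(1 + L))
x = 0 (x = sqrt(4 - 4) = sqrt(0) = 0)
d(C) = 1 (d(C) = sqrt(1 + 0) = sqrt(1) = 1)
(-124 + P(9))*d(4 - 1*3) = (-124 + 9)*1 = -115*1 = -115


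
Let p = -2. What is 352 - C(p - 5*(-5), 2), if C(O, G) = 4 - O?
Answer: 371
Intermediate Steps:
352 - C(p - 5*(-5), 2) = 352 - (4 - (-2 - 5*(-5))) = 352 - (4 - (-2 + 25)) = 352 - (4 - 1*23) = 352 - (4 - 23) = 352 - 1*(-19) = 352 + 19 = 371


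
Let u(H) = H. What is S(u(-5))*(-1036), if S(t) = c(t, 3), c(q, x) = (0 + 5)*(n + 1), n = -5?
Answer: 20720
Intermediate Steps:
c(q, x) = -20 (c(q, x) = (0 + 5)*(-5 + 1) = 5*(-4) = -20)
S(t) = -20
S(u(-5))*(-1036) = -20*(-1036) = 20720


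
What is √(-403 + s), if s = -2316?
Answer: I*√2719 ≈ 52.144*I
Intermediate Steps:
√(-403 + s) = √(-403 - 2316) = √(-2719) = I*√2719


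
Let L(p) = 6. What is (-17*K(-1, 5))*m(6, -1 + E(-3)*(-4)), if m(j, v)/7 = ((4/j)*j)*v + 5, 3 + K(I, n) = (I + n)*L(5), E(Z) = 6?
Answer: 237405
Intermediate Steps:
K(I, n) = -3 + 6*I + 6*n (K(I, n) = -3 + (I + n)*6 = -3 + (6*I + 6*n) = -3 + 6*I + 6*n)
m(j, v) = 35 + 28*v (m(j, v) = 7*(((4/j)*j)*v + 5) = 7*(4*v + 5) = 7*(5 + 4*v) = 35 + 28*v)
(-17*K(-1, 5))*m(6, -1 + E(-3)*(-4)) = (-17*(-3 + 6*(-1) + 6*5))*(35 + 28*(-1 + 6*(-4))) = (-17*(-3 - 6 + 30))*(35 + 28*(-1 - 24)) = (-17*21)*(35 + 28*(-25)) = -357*(35 - 700) = -357*(-665) = 237405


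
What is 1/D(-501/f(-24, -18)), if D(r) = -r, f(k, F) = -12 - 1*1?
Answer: -13/501 ≈ -0.025948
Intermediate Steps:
f(k, F) = -13 (f(k, F) = -12 - 1 = -13)
1/D(-501/f(-24, -18)) = 1/(-(-501)/(-13)) = 1/(-(-501)*(-1)/13) = 1/(-1*501/13) = 1/(-501/13) = -13/501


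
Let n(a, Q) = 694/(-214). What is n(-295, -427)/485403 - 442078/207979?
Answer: -22960772824151/10802038467459 ≈ -2.1256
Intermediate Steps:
n(a, Q) = -347/107 (n(a, Q) = 694*(-1/214) = -347/107)
n(-295, -427)/485403 - 442078/207979 = -347/107/485403 - 442078/207979 = -347/107*1/485403 - 442078*1/207979 = -347/51938121 - 442078/207979 = -22960772824151/10802038467459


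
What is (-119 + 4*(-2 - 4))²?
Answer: 20449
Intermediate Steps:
(-119 + 4*(-2 - 4))² = (-119 + 4*(-6))² = (-119 - 24)² = (-143)² = 20449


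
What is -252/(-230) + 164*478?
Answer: 9015206/115 ≈ 78393.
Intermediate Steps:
-252/(-230) + 164*478 = -252*(-1/230) + 78392 = 126/115 + 78392 = 9015206/115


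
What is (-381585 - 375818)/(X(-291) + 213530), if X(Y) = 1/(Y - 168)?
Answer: -347647977/98010269 ≈ -3.5471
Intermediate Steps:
X(Y) = 1/(-168 + Y)
(-381585 - 375818)/(X(-291) + 213530) = (-381585 - 375818)/(1/(-168 - 291) + 213530) = -757403/(1/(-459) + 213530) = -757403/(-1/459 + 213530) = -757403/98010269/459 = -757403*459/98010269 = -347647977/98010269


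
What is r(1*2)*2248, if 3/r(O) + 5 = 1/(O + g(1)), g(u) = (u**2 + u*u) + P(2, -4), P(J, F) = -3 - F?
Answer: -1405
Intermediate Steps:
g(u) = 1 + 2*u**2 (g(u) = (u**2 + u*u) + (-3 - 1*(-4)) = (u**2 + u**2) + (-3 + 4) = 2*u**2 + 1 = 1 + 2*u**2)
r(O) = 3/(-5 + 1/(3 + O)) (r(O) = 3/(-5 + 1/(O + (1 + 2*1**2))) = 3/(-5 + 1/(O + (1 + 2*1))) = 3/(-5 + 1/(O + (1 + 2))) = 3/(-5 + 1/(O + 3)) = 3/(-5 + 1/(3 + O)))
r(1*2)*2248 = (3*(-3 - 2)/(14 + 5*(1*2)))*2248 = (3*(-3 - 1*2)/(14 + 5*2))*2248 = (3*(-3 - 2)/(14 + 10))*2248 = (3*(-5)/24)*2248 = (3*(1/24)*(-5))*2248 = -5/8*2248 = -1405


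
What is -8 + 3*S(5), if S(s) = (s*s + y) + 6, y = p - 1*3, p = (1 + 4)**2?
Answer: 151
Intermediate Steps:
p = 25 (p = 5**2 = 25)
y = 22 (y = 25 - 1*3 = 25 - 3 = 22)
S(s) = 28 + s**2 (S(s) = (s*s + 22) + 6 = (s**2 + 22) + 6 = (22 + s**2) + 6 = 28 + s**2)
-8 + 3*S(5) = -8 + 3*(28 + 5**2) = -8 + 3*(28 + 25) = -8 + 3*53 = -8 + 159 = 151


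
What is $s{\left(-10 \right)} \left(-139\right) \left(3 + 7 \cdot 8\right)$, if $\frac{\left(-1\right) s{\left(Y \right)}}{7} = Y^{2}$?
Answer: $5740700$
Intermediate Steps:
$s{\left(Y \right)} = - 7 Y^{2}$
$s{\left(-10 \right)} \left(-139\right) \left(3 + 7 \cdot 8\right) = - 7 \left(-10\right)^{2} \left(-139\right) \left(3 + 7 \cdot 8\right) = \left(-7\right) 100 \left(-139\right) \left(3 + 56\right) = \left(-700\right) \left(-139\right) 59 = 97300 \cdot 59 = 5740700$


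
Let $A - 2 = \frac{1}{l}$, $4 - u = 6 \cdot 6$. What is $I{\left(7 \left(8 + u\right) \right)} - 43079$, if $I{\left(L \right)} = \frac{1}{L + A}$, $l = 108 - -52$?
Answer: $- \frac{1144135321}{26559} \approx -43079.0$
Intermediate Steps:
$u = -32$ ($u = 4 - 6 \cdot 6 = 4 - 36 = -32$)
$l = 160$ ($l = 108 + 52 = 160$)
$A = \frac{321}{160}$ ($A = 2 + \frac{1}{160} = \frac{321}{160} \approx 2.0062$)
$I{\left(L \right)} = \frac{1}{\frac{321}{160} + L}$ ($I{\left(L \right)} = \frac{1}{L + \frac{321}{160}} = \frac{1}{\frac{321}{160} + L}$)
$I{\left(7 \left(8 + u\right) \right)} - 43079 = \frac{160}{321 + 160 \cdot 7 \left(8 - 32\right)} - 43079 = \frac{160}{321 + 160 \cdot 7 \left(-24\right)} - 43079 = \frac{160}{321 + 160 \left(-168\right)} - 43079 = \frac{160}{321 - 26880} - 43079 = \frac{160}{-26559} - 43079 = 160 \left(- \frac{1}{26559}\right) - 43079 = - \frac{160}{26559} - 43079 = - \frac{1144135321}{26559}$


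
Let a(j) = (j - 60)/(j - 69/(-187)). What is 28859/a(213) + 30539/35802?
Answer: 269450650193/6694974 ≈ 40247.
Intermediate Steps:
a(j) = (-60 + j)/(69/187 + j) (a(j) = (-60 + j)/(j - 69*(-1/187)) = (-60 + j)/(j + 69/187) = (-60 + j)/(69/187 + j))
28859/a(213) + 30539/35802 = 28859/((187*(-60 + 213)/(69 + 187*213))) + 30539/35802 = 28859/((187*153/(69 + 39831))) + 30539*(1/35802) = 28859/((187*153/39900)) + 30539/35802 = 28859/((187*(1/39900)*153)) + 30539/35802 = 28859/(9537/13300) + 30539/35802 = 28859*(13300/9537) + 30539/35802 = 383824700/9537 + 30539/35802 = 269450650193/6694974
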